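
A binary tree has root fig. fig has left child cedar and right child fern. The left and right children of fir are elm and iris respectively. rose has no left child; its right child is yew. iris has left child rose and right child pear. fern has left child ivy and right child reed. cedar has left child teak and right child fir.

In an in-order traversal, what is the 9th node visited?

fig

In-order visits the left subtree, then the node, then the right subtree.
At fig: go left to cedar.
  At cedar: go left to teak.
    teak is a leaf — visit teak.
  Visit cedar.
  At cedar: go right to fir.
    At fir: go left to elm.
      elm is a leaf — visit elm.
    Visit fir.
    At fir: go right to iris.
      At iris: go left to rose.
        At rose: no left child.
        Visit rose.
        At rose: go right to yew.
          yew is a leaf — visit yew.
      Visit iris.
      At iris: go right to pear.
        pear is a leaf — visit pear.
Visit fig.
At fig: go right to fern.
  At fern: go left to ivy.
    ivy is a leaf — visit ivy.
  Visit fern.
  At fern: go right to reed.
    reed is a leaf — visit reed.
Full in-order sequence: teak, cedar, elm, fir, rose, yew, iris, pear, fig, ivy, fern, reed.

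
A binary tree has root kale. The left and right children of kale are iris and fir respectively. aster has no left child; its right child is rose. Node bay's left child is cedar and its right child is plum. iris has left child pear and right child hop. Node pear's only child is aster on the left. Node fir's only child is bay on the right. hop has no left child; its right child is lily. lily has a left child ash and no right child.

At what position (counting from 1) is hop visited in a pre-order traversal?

Pre-order visits the node, then its left subtree, then its right subtree.
Visit kale.
At kale: go left to iris.
  Visit iris.
  At iris: go left to pear.
    Visit pear.
    At pear: go left to aster.
      Visit aster.
      At aster: no left child.
      At aster: go right to rose.
        rose is a leaf — visit rose.
    At pear: no right child.
  At iris: go right to hop.
    Visit hop.
    At hop: no left child.
    At hop: go right to lily.
      Visit lily.
      At lily: go left to ash.
        ash is a leaf — visit ash.
      At lily: no right child.
At kale: go right to fir.
  Visit fir.
  At fir: no left child.
  At fir: go right to bay.
    Visit bay.
    At bay: go left to cedar.
      cedar is a leaf — visit cedar.
    At bay: go right to plum.
      plum is a leaf — visit plum.
Full pre-order sequence: kale, iris, pear, aster, rose, hop, lily, ash, fir, bay, cedar, plum.

6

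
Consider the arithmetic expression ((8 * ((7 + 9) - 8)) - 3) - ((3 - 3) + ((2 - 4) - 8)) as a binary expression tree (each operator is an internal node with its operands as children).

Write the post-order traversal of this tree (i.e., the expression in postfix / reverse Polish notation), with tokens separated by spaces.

8 7 9 + 8 - * 3 - 3 3 - 2 4 - 8 - + -

Post-order on an expression tree gives postfix notation: for each operator, emit left operand, right operand, then the operator.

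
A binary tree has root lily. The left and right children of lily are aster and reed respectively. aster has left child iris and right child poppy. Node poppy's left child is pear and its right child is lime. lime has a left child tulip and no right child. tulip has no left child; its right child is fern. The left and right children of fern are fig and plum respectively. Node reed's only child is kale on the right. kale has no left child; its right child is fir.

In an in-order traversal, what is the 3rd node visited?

pear

In-order visits the left subtree, then the node, then the right subtree.
At lily: go left to aster.
  At aster: go left to iris.
    iris is a leaf — visit iris.
  Visit aster.
  At aster: go right to poppy.
    At poppy: go left to pear.
      pear is a leaf — visit pear.
    Visit poppy.
    At poppy: go right to lime.
      At lime: go left to tulip.
        At tulip: no left child.
        Visit tulip.
        At tulip: go right to fern.
          At fern: go left to fig.
            fig is a leaf — visit fig.
          Visit fern.
          At fern: go right to plum.
            plum is a leaf — visit plum.
      Visit lime.
      At lime: no right child.
Visit lily.
At lily: go right to reed.
  At reed: no left child.
  Visit reed.
  At reed: go right to kale.
    At kale: no left child.
    Visit kale.
    At kale: go right to fir.
      fir is a leaf — visit fir.
Full in-order sequence: iris, aster, pear, poppy, tulip, fig, fern, plum, lime, lily, reed, kale, fir.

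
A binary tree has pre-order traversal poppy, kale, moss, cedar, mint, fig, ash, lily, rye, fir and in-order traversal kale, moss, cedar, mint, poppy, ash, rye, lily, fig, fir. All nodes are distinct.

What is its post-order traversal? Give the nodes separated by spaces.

mint cedar moss kale rye lily ash fir fig poppy

The first element of pre-order is the root; it splits in-order into left and right subtrees.
Root poppy: left subtree has 4 nodes {kale, moss, cedar, mint}, right has 5 {ash, rye, lily, fig, fir}.
  Root kale: left subtree has 0 nodes { }, right has 3 {moss, cedar, mint}.
    Root moss: left subtree has 0 nodes { }, right has 2 {cedar, mint}.
      Root cedar: left subtree has 0 nodes { }, right has 1 {mint}.
  Root fig: left subtree has 3 nodes {ash, rye, lily}, right has 1 {fir}.
    Root ash: left subtree has 0 nodes { }, right has 2 {rye, lily}.
      Root lily: left subtree has 1 node {rye}, right has 0 { }.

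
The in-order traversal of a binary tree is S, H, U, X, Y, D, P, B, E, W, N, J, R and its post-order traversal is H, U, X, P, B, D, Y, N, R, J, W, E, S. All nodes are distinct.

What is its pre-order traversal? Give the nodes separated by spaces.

The last element of post-order is the root; it splits in-order into left and right subtrees.
Root S: left subtree has 0 nodes { }, right has 12 {H, U, X, Y, D, P, B, E, W, N, J, R}.
  Root E: left subtree has 7 nodes {H, U, X, Y, D, P, B}, right has 4 {W, N, J, R}.
    Root Y: left subtree has 3 nodes {H, U, X}, right has 3 {D, P, B}.
      Root X: left subtree has 2 nodes {H, U}, right has 0 { }.
        Root U: left subtree has 1 node {H}, right has 0 { }.
      Root D: left subtree has 0 nodes { }, right has 2 {P, B}.
        Root B: left subtree has 1 node {P}, right has 0 { }.
    Root W: left subtree has 0 nodes { }, right has 3 {N, J, R}.
      Root J: left subtree has 1 node {N}, right has 1 {R}.

S E Y X U H D B P W J N R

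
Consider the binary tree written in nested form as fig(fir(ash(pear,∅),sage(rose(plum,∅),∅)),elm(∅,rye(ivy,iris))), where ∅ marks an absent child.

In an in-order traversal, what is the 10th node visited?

rye

In-order visits the left subtree, then the node, then the right subtree.
At fig: go left to fir.
  At fir: go left to ash.
    At ash: go left to pear.
      pear is a leaf — visit pear.
    Visit ash.
    At ash: no right child.
  Visit fir.
  At fir: go right to sage.
    At sage: go left to rose.
      At rose: go left to plum.
        plum is a leaf — visit plum.
      Visit rose.
      At rose: no right child.
    Visit sage.
    At sage: no right child.
Visit fig.
At fig: go right to elm.
  At elm: no left child.
  Visit elm.
  At elm: go right to rye.
    At rye: go left to ivy.
      ivy is a leaf — visit ivy.
    Visit rye.
    At rye: go right to iris.
      iris is a leaf — visit iris.
Full in-order sequence: pear, ash, fir, plum, rose, sage, fig, elm, ivy, rye, iris.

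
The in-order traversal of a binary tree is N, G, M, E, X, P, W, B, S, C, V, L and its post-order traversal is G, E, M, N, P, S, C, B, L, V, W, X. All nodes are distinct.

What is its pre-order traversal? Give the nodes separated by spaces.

X N M G E W P V B C S L

The last element of post-order is the root; it splits in-order into left and right subtrees.
Root X: left subtree has 4 nodes {N, G, M, E}, right has 7 {P, W, B, S, C, V, L}.
  Root N: left subtree has 0 nodes { }, right has 3 {G, M, E}.
    Root M: left subtree has 1 node {G}, right has 1 {E}.
  Root W: left subtree has 1 node {P}, right has 5 {B, S, C, V, L}.
    Root V: left subtree has 3 nodes {B, S, C}, right has 1 {L}.
      Root B: left subtree has 0 nodes { }, right has 2 {S, C}.
        Root C: left subtree has 1 node {S}, right has 0 { }.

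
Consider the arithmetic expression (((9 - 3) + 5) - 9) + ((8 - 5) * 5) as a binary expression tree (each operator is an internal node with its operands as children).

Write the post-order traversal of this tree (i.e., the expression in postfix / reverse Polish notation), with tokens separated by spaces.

9 3 - 5 + 9 - 8 5 - 5 * +

Post-order on an expression tree gives postfix notation: for each operator, emit left operand, right operand, then the operator.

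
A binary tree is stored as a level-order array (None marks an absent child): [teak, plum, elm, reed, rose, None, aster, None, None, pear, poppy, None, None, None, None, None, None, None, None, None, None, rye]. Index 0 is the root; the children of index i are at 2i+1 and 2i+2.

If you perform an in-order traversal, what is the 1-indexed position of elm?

In-order visits the left subtree, then the node, then the right subtree.
At teak: go left to plum.
  At plum: go left to reed.
    reed is a leaf — visit reed.
  Visit plum.
  At plum: go right to rose.
    At rose: go left to pear.
      pear is a leaf — visit pear.
    Visit rose.
    At rose: go right to poppy.
      At poppy: go left to rye.
        rye is a leaf — visit rye.
      Visit poppy.
      At poppy: no right child.
Visit teak.
At teak: go right to elm.
  At elm: no left child.
  Visit elm.
  At elm: go right to aster.
    aster is a leaf — visit aster.
Full in-order sequence: reed, plum, pear, rose, rye, poppy, teak, elm, aster.

8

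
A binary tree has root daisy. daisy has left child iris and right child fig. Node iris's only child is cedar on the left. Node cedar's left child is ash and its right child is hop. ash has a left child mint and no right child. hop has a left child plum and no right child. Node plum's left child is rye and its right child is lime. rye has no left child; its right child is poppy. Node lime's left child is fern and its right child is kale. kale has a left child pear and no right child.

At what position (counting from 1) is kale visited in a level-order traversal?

13

Level-order visits nodes level by level from the root, left to right within each level.
Level 0: daisy
Level 1: iris, fig
Level 2: cedar
Level 3: ash, hop
Level 4: mint, plum
Level 5: rye, lime
Level 6: poppy, fern, kale
Level 7: pear
Full level-order sequence: daisy, iris, fig, cedar, ash, hop, mint, plum, rye, lime, poppy, fern, kale, pear.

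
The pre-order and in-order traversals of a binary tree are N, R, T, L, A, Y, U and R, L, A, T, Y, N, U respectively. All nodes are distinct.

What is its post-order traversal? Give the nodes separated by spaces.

The first element of pre-order is the root; it splits in-order into left and right subtrees.
Root N: left subtree has 5 nodes {R, L, A, T, Y}, right has 1 {U}.
  Root R: left subtree has 0 nodes { }, right has 4 {L, A, T, Y}.
    Root T: left subtree has 2 nodes {L, A}, right has 1 {Y}.
      Root L: left subtree has 0 nodes { }, right has 1 {A}.

A L Y T R U N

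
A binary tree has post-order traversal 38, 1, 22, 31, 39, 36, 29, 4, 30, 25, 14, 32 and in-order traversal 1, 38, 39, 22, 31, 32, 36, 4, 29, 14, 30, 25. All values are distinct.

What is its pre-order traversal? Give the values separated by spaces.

32 39 1 38 31 22 14 4 36 29 25 30

The last element of post-order is the root; it splits in-order into left and right subtrees.
Root 32: left subtree has 5 nodes {1, 38, 39, 22, 31}, right has 6 {36, 4, 29, 14, 30, 25}.
  Root 39: left subtree has 2 nodes {1, 38}, right has 2 {22, 31}.
    Root 1: left subtree has 0 nodes { }, right has 1 {38}.
    Root 31: left subtree has 1 node {22}, right has 0 { }.
  Root 14: left subtree has 3 nodes {36, 4, 29}, right has 2 {30, 25}.
    Root 4: left subtree has 1 node {36}, right has 1 {29}.
    Root 25: left subtree has 1 node {30}, right has 0 { }.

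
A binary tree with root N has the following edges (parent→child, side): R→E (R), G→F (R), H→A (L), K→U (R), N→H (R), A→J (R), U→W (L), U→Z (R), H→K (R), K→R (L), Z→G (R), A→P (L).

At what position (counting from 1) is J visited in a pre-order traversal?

Pre-order visits the node, then its left subtree, then its right subtree.
Visit N.
At N: no left child.
At N: go right to H.
  Visit H.
  At H: go left to A.
    Visit A.
    At A: go left to P.
      P is a leaf — visit P.
    At A: go right to J.
      J is a leaf — visit J.
  At H: go right to K.
    Visit K.
    At K: go left to R.
      Visit R.
      At R: no left child.
      At R: go right to E.
        E is a leaf — visit E.
    At K: go right to U.
      Visit U.
      At U: go left to W.
        W is a leaf — visit W.
      At U: go right to Z.
        Visit Z.
        At Z: no left child.
        At Z: go right to G.
          Visit G.
          At G: no left child.
          At G: go right to F.
            F is a leaf — visit F.
Full pre-order sequence: N, H, A, P, J, K, R, E, U, W, Z, G, F.

5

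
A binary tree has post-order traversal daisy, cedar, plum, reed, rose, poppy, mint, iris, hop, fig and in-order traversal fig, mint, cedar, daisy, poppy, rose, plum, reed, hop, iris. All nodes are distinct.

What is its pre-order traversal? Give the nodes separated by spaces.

The last element of post-order is the root; it splits in-order into left and right subtrees.
Root fig: left subtree has 0 nodes { }, right has 9 {mint, cedar, daisy, poppy, rose, plum, reed, hop, iris}.
  Root hop: left subtree has 7 nodes {mint, cedar, daisy, poppy, rose, plum, reed}, right has 1 {iris}.
    Root mint: left subtree has 0 nodes { }, right has 6 {cedar, daisy, poppy, rose, plum, reed}.
      Root poppy: left subtree has 2 nodes {cedar, daisy}, right has 3 {rose, plum, reed}.
        Root cedar: left subtree has 0 nodes { }, right has 1 {daisy}.
        Root rose: left subtree has 0 nodes { }, right has 2 {plum, reed}.
          Root reed: left subtree has 1 node {plum}, right has 0 { }.

fig hop mint poppy cedar daisy rose reed plum iris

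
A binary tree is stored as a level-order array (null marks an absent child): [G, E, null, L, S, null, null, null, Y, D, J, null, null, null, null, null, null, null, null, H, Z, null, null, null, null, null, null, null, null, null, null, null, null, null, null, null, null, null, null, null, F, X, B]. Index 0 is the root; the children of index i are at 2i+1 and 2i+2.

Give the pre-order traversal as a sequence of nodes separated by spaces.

Pre-order visits the node, then its left subtree, then its right subtree.
Visit G.
At G: go left to E.
  Visit E.
  At E: go left to L.
    Visit L.
    At L: no left child.
    At L: go right to Y.
      Y is a leaf — visit Y.
  At E: go right to S.
    Visit S.
    At S: go left to D.
      Visit D.
      At D: go left to H.
        Visit H.
        At H: no left child.
        At H: go right to F.
          F is a leaf — visit F.
      At D: go right to Z.
        Visit Z.
        At Z: go left to X.
          X is a leaf — visit X.
        At Z: go right to B.
          B is a leaf — visit B.
    At S: go right to J.
      J is a leaf — visit J.
At G: no right child.

G E L Y S D H F Z X B J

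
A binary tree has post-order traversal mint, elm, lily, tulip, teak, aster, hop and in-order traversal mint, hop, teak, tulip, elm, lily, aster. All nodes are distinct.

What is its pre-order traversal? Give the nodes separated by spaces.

The last element of post-order is the root; it splits in-order into left and right subtrees.
Root hop: left subtree has 1 node {mint}, right has 5 {teak, tulip, elm, lily, aster}.
  Root aster: left subtree has 4 nodes {teak, tulip, elm, lily}, right has 0 { }.
    Root teak: left subtree has 0 nodes { }, right has 3 {tulip, elm, lily}.
      Root tulip: left subtree has 0 nodes { }, right has 2 {elm, lily}.
        Root lily: left subtree has 1 node {elm}, right has 0 { }.

hop mint aster teak tulip lily elm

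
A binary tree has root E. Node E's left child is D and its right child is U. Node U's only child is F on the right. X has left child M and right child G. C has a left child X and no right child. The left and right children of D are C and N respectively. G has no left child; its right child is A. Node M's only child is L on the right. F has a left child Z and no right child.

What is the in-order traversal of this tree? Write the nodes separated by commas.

M, L, X, G, A, C, D, N, E, U, Z, F

In-order visits the left subtree, then the node, then the right subtree.
At E: go left to D.
  At D: go left to C.
    At C: go left to X.
      At X: go left to M.
        At M: no left child.
        Visit M.
        At M: go right to L.
          L is a leaf — visit L.
      Visit X.
      At X: go right to G.
        At G: no left child.
        Visit G.
        At G: go right to A.
          A is a leaf — visit A.
    Visit C.
    At C: no right child.
  Visit D.
  At D: go right to N.
    N is a leaf — visit N.
Visit E.
At E: go right to U.
  At U: no left child.
  Visit U.
  At U: go right to F.
    At F: go left to Z.
      Z is a leaf — visit Z.
    Visit F.
    At F: no right child.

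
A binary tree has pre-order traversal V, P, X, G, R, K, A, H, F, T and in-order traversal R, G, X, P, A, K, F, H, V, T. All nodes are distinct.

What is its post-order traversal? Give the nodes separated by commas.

R, G, X, A, F, H, K, P, T, V

The first element of pre-order is the root; it splits in-order into left and right subtrees.
Root V: left subtree has 8 nodes {R, G, X, P, A, K, F, H}, right has 1 {T}.
  Root P: left subtree has 3 nodes {R, G, X}, right has 4 {A, K, F, H}.
    Root X: left subtree has 2 nodes {R, G}, right has 0 { }.
      Root G: left subtree has 1 node {R}, right has 0 { }.
    Root K: left subtree has 1 node {A}, right has 2 {F, H}.
      Root H: left subtree has 1 node {F}, right has 0 { }.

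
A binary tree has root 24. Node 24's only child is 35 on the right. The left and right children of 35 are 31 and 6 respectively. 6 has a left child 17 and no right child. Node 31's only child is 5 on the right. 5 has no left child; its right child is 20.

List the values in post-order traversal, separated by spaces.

Post-order visits the left subtree, then the right subtree, then the node.
At 24: no left child.
At 24: go right to 35.
  At 35: go left to 31.
    At 31: no left child.
    At 31: go right to 5.
      At 5: no left child.
      At 5: go right to 20.
        20 is a leaf — visit 20.
      Visit 5.
    Visit 31.
  At 35: go right to 6.
    At 6: go left to 17.
      17 is a leaf — visit 17.
    At 6: no right child.
    Visit 6.
  Visit 35.
Visit 24.

20 5 31 17 6 35 24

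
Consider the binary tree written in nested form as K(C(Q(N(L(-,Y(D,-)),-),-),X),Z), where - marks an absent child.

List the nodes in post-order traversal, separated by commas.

Post-order visits the left subtree, then the right subtree, then the node.
At K: go left to C.
  At C: go left to Q.
    At Q: go left to N.
      At N: go left to L.
        At L: no left child.
        At L: go right to Y.
          At Y: go left to D.
            D is a leaf — visit D.
          At Y: no right child.
          Visit Y.
        Visit L.
      At N: no right child.
      Visit N.
    At Q: no right child.
    Visit Q.
  At C: go right to X.
    X is a leaf — visit X.
  Visit C.
At K: go right to Z.
  Z is a leaf — visit Z.
Visit K.

D, Y, L, N, Q, X, C, Z, K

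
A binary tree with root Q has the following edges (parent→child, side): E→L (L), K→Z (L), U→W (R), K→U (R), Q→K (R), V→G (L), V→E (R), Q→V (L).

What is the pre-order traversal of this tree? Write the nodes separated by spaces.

Pre-order visits the node, then its left subtree, then its right subtree.
Visit Q.
At Q: go left to V.
  Visit V.
  At V: go left to G.
    G is a leaf — visit G.
  At V: go right to E.
    Visit E.
    At E: go left to L.
      L is a leaf — visit L.
    At E: no right child.
At Q: go right to K.
  Visit K.
  At K: go left to Z.
    Z is a leaf — visit Z.
  At K: go right to U.
    Visit U.
    At U: no left child.
    At U: go right to W.
      W is a leaf — visit W.

Q V G E L K Z U W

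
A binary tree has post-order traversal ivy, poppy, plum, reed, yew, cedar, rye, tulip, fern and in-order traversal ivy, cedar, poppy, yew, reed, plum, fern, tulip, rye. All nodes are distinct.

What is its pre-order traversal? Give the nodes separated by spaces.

The last element of post-order is the root; it splits in-order into left and right subtrees.
Root fern: left subtree has 6 nodes {ivy, cedar, poppy, yew, reed, plum}, right has 2 {tulip, rye}.
  Root cedar: left subtree has 1 node {ivy}, right has 4 {poppy, yew, reed, plum}.
    Root yew: left subtree has 1 node {poppy}, right has 2 {reed, plum}.
      Root reed: left subtree has 0 nodes { }, right has 1 {plum}.
  Root tulip: left subtree has 0 nodes { }, right has 1 {rye}.

fern cedar ivy yew poppy reed plum tulip rye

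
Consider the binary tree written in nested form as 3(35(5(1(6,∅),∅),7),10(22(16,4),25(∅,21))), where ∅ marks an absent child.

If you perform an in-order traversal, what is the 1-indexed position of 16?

7

In-order visits the left subtree, then the node, then the right subtree.
At 3: go left to 35.
  At 35: go left to 5.
    At 5: go left to 1.
      At 1: go left to 6.
        6 is a leaf — visit 6.
      Visit 1.
      At 1: no right child.
    Visit 5.
    At 5: no right child.
  Visit 35.
  At 35: go right to 7.
    7 is a leaf — visit 7.
Visit 3.
At 3: go right to 10.
  At 10: go left to 22.
    At 22: go left to 16.
      16 is a leaf — visit 16.
    Visit 22.
    At 22: go right to 4.
      4 is a leaf — visit 4.
  Visit 10.
  At 10: go right to 25.
    At 25: no left child.
    Visit 25.
    At 25: go right to 21.
      21 is a leaf — visit 21.
Full in-order sequence: 6, 1, 5, 35, 7, 3, 16, 22, 4, 10, 25, 21.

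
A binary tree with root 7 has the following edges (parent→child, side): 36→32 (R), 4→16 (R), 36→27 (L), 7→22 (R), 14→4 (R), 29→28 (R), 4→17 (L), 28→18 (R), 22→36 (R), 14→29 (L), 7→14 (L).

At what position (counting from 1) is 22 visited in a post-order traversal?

Post-order visits the left subtree, then the right subtree, then the node.
At 7: go left to 14.
  At 14: go left to 29.
    At 29: no left child.
    At 29: go right to 28.
      At 28: no left child.
      At 28: go right to 18.
        18 is a leaf — visit 18.
      Visit 28.
    Visit 29.
  At 14: go right to 4.
    At 4: go left to 17.
      17 is a leaf — visit 17.
    At 4: go right to 16.
      16 is a leaf — visit 16.
    Visit 4.
  Visit 14.
At 7: go right to 22.
  At 22: no left child.
  At 22: go right to 36.
    At 36: go left to 27.
      27 is a leaf — visit 27.
    At 36: go right to 32.
      32 is a leaf — visit 32.
    Visit 36.
  Visit 22.
Visit 7.
Full post-order sequence: 18, 28, 29, 17, 16, 4, 14, 27, 32, 36, 22, 7.

11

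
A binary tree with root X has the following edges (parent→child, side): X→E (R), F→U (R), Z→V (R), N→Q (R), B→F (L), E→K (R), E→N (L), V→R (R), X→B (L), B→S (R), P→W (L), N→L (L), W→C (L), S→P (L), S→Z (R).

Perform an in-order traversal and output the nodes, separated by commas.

F, U, B, C, W, P, S, Z, V, R, X, L, N, Q, E, K

In-order visits the left subtree, then the node, then the right subtree.
At X: go left to B.
  At B: go left to F.
    At F: no left child.
    Visit F.
    At F: go right to U.
      U is a leaf — visit U.
  Visit B.
  At B: go right to S.
    At S: go left to P.
      At P: go left to W.
        At W: go left to C.
          C is a leaf — visit C.
        Visit W.
        At W: no right child.
      Visit P.
      At P: no right child.
    Visit S.
    At S: go right to Z.
      At Z: no left child.
      Visit Z.
      At Z: go right to V.
        At V: no left child.
        Visit V.
        At V: go right to R.
          R is a leaf — visit R.
Visit X.
At X: go right to E.
  At E: go left to N.
    At N: go left to L.
      L is a leaf — visit L.
    Visit N.
    At N: go right to Q.
      Q is a leaf — visit Q.
  Visit E.
  At E: go right to K.
    K is a leaf — visit K.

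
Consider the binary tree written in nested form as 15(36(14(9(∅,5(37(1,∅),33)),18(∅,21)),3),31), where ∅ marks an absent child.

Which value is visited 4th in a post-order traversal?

Post-order visits the left subtree, then the right subtree, then the node.
At 15: go left to 36.
  At 36: go left to 14.
    At 14: go left to 9.
      At 9: no left child.
      At 9: go right to 5.
        At 5: go left to 37.
          At 37: go left to 1.
            1 is a leaf — visit 1.
          At 37: no right child.
          Visit 37.
        At 5: go right to 33.
          33 is a leaf — visit 33.
        Visit 5.
      Visit 9.
    At 14: go right to 18.
      At 18: no left child.
      At 18: go right to 21.
        21 is a leaf — visit 21.
      Visit 18.
    Visit 14.
  At 36: go right to 3.
    3 is a leaf — visit 3.
  Visit 36.
At 15: go right to 31.
  31 is a leaf — visit 31.
Visit 15.
Full post-order sequence: 1, 37, 33, 5, 9, 21, 18, 14, 3, 36, 31, 15.

5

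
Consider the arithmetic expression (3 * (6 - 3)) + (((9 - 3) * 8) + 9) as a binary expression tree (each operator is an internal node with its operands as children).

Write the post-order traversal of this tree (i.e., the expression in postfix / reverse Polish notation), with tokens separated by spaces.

Post-order on an expression tree gives postfix notation: for each operator, emit left operand, right operand, then the operator.

3 6 3 - * 9 3 - 8 * 9 + +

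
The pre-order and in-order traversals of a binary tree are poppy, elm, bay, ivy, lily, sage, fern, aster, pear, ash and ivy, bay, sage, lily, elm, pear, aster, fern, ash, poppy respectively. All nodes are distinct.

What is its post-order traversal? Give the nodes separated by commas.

The first element of pre-order is the root; it splits in-order into left and right subtrees.
Root poppy: left subtree has 9 nodes {ivy, bay, sage, lily, elm, pear, aster, fern, ash}, right has 0 { }.
  Root elm: left subtree has 4 nodes {ivy, bay, sage, lily}, right has 4 {pear, aster, fern, ash}.
    Root bay: left subtree has 1 node {ivy}, right has 2 {sage, lily}.
      Root lily: left subtree has 1 node {sage}, right has 0 { }.
    Root fern: left subtree has 2 nodes {pear, aster}, right has 1 {ash}.
      Root aster: left subtree has 1 node {pear}, right has 0 { }.

ivy, sage, lily, bay, pear, aster, ash, fern, elm, poppy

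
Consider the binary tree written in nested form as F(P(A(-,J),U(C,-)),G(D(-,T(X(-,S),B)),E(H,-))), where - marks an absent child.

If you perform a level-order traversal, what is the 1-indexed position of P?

Level-order visits nodes level by level from the root, left to right within each level.
Level 0: F
Level 1: P, G
Level 2: A, U, D, E
Level 3: J, C, T, H
Level 4: X, B
Level 5: S
Full level-order sequence: F, P, G, A, U, D, E, J, C, T, H, X, B, S.

2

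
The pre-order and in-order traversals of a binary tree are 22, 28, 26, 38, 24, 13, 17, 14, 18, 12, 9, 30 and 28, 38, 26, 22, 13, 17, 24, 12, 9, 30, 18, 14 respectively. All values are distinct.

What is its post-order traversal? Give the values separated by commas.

The first element of pre-order is the root; it splits in-order into left and right subtrees.
Root 22: left subtree has 3 nodes {28, 38, 26}, right has 8 {13, 17, 24, 12, 9, 30, 18, 14}.
  Root 28: left subtree has 0 nodes { }, right has 2 {38, 26}.
    Root 26: left subtree has 1 node {38}, right has 0 { }.
  Root 24: left subtree has 2 nodes {13, 17}, right has 5 {12, 9, 30, 18, 14}.
    Root 13: left subtree has 0 nodes { }, right has 1 {17}.
    Root 14: left subtree has 4 nodes {12, 9, 30, 18}, right has 0 { }.
      Root 18: left subtree has 3 nodes {12, 9, 30}, right has 0 { }.
        Root 12: left subtree has 0 nodes { }, right has 2 {9, 30}.
          Root 9: left subtree has 0 nodes { }, right has 1 {30}.

38, 26, 28, 17, 13, 30, 9, 12, 18, 14, 24, 22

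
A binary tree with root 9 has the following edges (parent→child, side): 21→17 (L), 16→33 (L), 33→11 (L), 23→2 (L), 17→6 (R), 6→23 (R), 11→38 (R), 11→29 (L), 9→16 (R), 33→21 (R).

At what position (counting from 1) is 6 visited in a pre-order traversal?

Pre-order visits the node, then its left subtree, then its right subtree.
Visit 9.
At 9: no left child.
At 9: go right to 16.
  Visit 16.
  At 16: go left to 33.
    Visit 33.
    At 33: go left to 11.
      Visit 11.
      At 11: go left to 29.
        29 is a leaf — visit 29.
      At 11: go right to 38.
        38 is a leaf — visit 38.
    At 33: go right to 21.
      Visit 21.
      At 21: go left to 17.
        Visit 17.
        At 17: no left child.
        At 17: go right to 6.
          Visit 6.
          At 6: no left child.
          At 6: go right to 23.
            Visit 23.
            At 23: go left to 2.
              2 is a leaf — visit 2.
            At 23: no right child.
      At 21: no right child.
  At 16: no right child.
Full pre-order sequence: 9, 16, 33, 11, 29, 38, 21, 17, 6, 23, 2.

9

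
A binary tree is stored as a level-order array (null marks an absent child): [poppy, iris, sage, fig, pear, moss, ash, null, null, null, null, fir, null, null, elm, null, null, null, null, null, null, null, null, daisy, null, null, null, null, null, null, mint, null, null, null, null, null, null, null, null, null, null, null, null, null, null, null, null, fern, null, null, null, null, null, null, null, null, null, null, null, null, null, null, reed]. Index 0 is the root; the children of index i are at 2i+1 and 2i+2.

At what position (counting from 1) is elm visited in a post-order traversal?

10

Post-order visits the left subtree, then the right subtree, then the node.
At poppy: go left to iris.
  At iris: go left to fig.
    fig is a leaf — visit fig.
  At iris: go right to pear.
    pear is a leaf — visit pear.
  Visit iris.
At poppy: go right to sage.
  At sage: go left to moss.
    At moss: go left to fir.
      At fir: go left to daisy.
        At daisy: go left to fern.
          fern is a leaf — visit fern.
        At daisy: no right child.
        Visit daisy.
      At fir: no right child.
      Visit fir.
    At moss: no right child.
    Visit moss.
  At sage: go right to ash.
    At ash: no left child.
    At ash: go right to elm.
      At elm: no left child.
      At elm: go right to mint.
        At mint: no left child.
        At mint: go right to reed.
          reed is a leaf — visit reed.
        Visit mint.
      Visit elm.
    Visit ash.
  Visit sage.
Visit poppy.
Full post-order sequence: fig, pear, iris, fern, daisy, fir, moss, reed, mint, elm, ash, sage, poppy.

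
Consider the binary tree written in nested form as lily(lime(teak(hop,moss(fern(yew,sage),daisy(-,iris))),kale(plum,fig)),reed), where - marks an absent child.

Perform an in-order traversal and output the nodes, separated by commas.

hop, teak, yew, fern, sage, moss, daisy, iris, lime, plum, kale, fig, lily, reed

In-order visits the left subtree, then the node, then the right subtree.
At lily: go left to lime.
  At lime: go left to teak.
    At teak: go left to hop.
      hop is a leaf — visit hop.
    Visit teak.
    At teak: go right to moss.
      At moss: go left to fern.
        At fern: go left to yew.
          yew is a leaf — visit yew.
        Visit fern.
        At fern: go right to sage.
          sage is a leaf — visit sage.
      Visit moss.
      At moss: go right to daisy.
        At daisy: no left child.
        Visit daisy.
        At daisy: go right to iris.
          iris is a leaf — visit iris.
  Visit lime.
  At lime: go right to kale.
    At kale: go left to plum.
      plum is a leaf — visit plum.
    Visit kale.
    At kale: go right to fig.
      fig is a leaf — visit fig.
Visit lily.
At lily: go right to reed.
  reed is a leaf — visit reed.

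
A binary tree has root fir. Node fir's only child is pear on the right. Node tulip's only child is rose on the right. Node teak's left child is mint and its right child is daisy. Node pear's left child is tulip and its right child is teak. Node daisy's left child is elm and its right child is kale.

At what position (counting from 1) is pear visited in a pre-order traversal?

Pre-order visits the node, then its left subtree, then its right subtree.
Visit fir.
At fir: no left child.
At fir: go right to pear.
  Visit pear.
  At pear: go left to tulip.
    Visit tulip.
    At tulip: no left child.
    At tulip: go right to rose.
      rose is a leaf — visit rose.
  At pear: go right to teak.
    Visit teak.
    At teak: go left to mint.
      mint is a leaf — visit mint.
    At teak: go right to daisy.
      Visit daisy.
      At daisy: go left to elm.
        elm is a leaf — visit elm.
      At daisy: go right to kale.
        kale is a leaf — visit kale.
Full pre-order sequence: fir, pear, tulip, rose, teak, mint, daisy, elm, kale.

2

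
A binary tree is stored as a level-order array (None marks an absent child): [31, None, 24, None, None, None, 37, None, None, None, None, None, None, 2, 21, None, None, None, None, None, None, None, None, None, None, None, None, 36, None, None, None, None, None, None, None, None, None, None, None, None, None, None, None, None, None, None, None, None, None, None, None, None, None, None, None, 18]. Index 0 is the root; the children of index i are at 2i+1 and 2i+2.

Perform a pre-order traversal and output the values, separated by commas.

Pre-order visits the node, then its left subtree, then its right subtree.
Visit 31.
At 31: no left child.
At 31: go right to 24.
  Visit 24.
  At 24: no left child.
  At 24: go right to 37.
    Visit 37.
    At 37: go left to 2.
      Visit 2.
      At 2: go left to 36.
        Visit 36.
        At 36: go left to 18.
          18 is a leaf — visit 18.
        At 36: no right child.
      At 2: no right child.
    At 37: go right to 21.
      21 is a leaf — visit 21.

31, 24, 37, 2, 36, 18, 21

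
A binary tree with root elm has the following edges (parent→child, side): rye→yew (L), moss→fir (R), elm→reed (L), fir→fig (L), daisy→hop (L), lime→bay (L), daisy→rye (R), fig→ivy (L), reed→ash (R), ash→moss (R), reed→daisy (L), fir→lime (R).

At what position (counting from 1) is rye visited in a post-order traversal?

Post-order visits the left subtree, then the right subtree, then the node.
At elm: go left to reed.
  At reed: go left to daisy.
    At daisy: go left to hop.
      hop is a leaf — visit hop.
    At daisy: go right to rye.
      At rye: go left to yew.
        yew is a leaf — visit yew.
      At rye: no right child.
      Visit rye.
    Visit daisy.
  At reed: go right to ash.
    At ash: no left child.
    At ash: go right to moss.
      At moss: no left child.
      At moss: go right to fir.
        At fir: go left to fig.
          At fig: go left to ivy.
            ivy is a leaf — visit ivy.
          At fig: no right child.
          Visit fig.
        At fir: go right to lime.
          At lime: go left to bay.
            bay is a leaf — visit bay.
          At lime: no right child.
          Visit lime.
        Visit fir.
      Visit moss.
    Visit ash.
  Visit reed.
At elm: no right child.
Visit elm.
Full post-order sequence: hop, yew, rye, daisy, ivy, fig, bay, lime, fir, moss, ash, reed, elm.

3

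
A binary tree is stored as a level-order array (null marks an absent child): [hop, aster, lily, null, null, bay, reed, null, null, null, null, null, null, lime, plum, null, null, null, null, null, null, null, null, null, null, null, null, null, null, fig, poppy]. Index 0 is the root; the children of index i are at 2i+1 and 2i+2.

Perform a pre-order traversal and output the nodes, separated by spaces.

Pre-order visits the node, then its left subtree, then its right subtree.
Visit hop.
At hop: go left to aster.
  aster is a leaf — visit aster.
At hop: go right to lily.
  Visit lily.
  At lily: go left to bay.
    bay is a leaf — visit bay.
  At lily: go right to reed.
    Visit reed.
    At reed: go left to lime.
      lime is a leaf — visit lime.
    At reed: go right to plum.
      Visit plum.
      At plum: go left to fig.
        fig is a leaf — visit fig.
      At plum: go right to poppy.
        poppy is a leaf — visit poppy.

hop aster lily bay reed lime plum fig poppy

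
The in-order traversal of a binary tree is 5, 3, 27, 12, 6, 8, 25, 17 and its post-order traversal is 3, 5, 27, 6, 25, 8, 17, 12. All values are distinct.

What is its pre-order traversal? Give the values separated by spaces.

The last element of post-order is the root; it splits in-order into left and right subtrees.
Root 12: left subtree has 3 nodes {5, 3, 27}, right has 4 {6, 8, 25, 17}.
  Root 27: left subtree has 2 nodes {5, 3}, right has 0 { }.
    Root 5: left subtree has 0 nodes { }, right has 1 {3}.
  Root 17: left subtree has 3 nodes {6, 8, 25}, right has 0 { }.
    Root 8: left subtree has 1 node {6}, right has 1 {25}.

12 27 5 3 17 8 6 25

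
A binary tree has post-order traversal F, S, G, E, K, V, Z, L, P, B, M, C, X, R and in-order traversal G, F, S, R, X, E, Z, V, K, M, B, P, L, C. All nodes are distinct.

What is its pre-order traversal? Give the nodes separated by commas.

The last element of post-order is the root; it splits in-order into left and right subtrees.
Root R: left subtree has 3 nodes {G, F, S}, right has 10 {X, E, Z, V, K, M, B, P, L, C}.
  Root G: left subtree has 0 nodes { }, right has 2 {F, S}.
    Root S: left subtree has 1 node {F}, right has 0 { }.
  Root X: left subtree has 0 nodes { }, right has 9 {E, Z, V, K, M, B, P, L, C}.
    Root C: left subtree has 8 nodes {E, Z, V, K, M, B, P, L}, right has 0 { }.
      Root M: left subtree has 4 nodes {E, Z, V, K}, right has 3 {B, P, L}.
        Root Z: left subtree has 1 node {E}, right has 2 {V, K}.
          Root V: left subtree has 0 nodes { }, right has 1 {K}.
        Root B: left subtree has 0 nodes { }, right has 2 {P, L}.
          Root P: left subtree has 0 nodes { }, right has 1 {L}.

R, G, S, F, X, C, M, Z, E, V, K, B, P, L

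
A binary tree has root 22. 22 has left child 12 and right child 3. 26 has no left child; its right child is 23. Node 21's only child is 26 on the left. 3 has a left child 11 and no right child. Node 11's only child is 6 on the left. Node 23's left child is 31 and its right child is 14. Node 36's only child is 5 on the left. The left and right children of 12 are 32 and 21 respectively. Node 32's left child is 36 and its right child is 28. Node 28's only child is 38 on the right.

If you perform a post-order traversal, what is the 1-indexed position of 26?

Post-order visits the left subtree, then the right subtree, then the node.
At 22: go left to 12.
  At 12: go left to 32.
    At 32: go left to 36.
      At 36: go left to 5.
        5 is a leaf — visit 5.
      At 36: no right child.
      Visit 36.
    At 32: go right to 28.
      At 28: no left child.
      At 28: go right to 38.
        38 is a leaf — visit 38.
      Visit 28.
    Visit 32.
  At 12: go right to 21.
    At 21: go left to 26.
      At 26: no left child.
      At 26: go right to 23.
        At 23: go left to 31.
          31 is a leaf — visit 31.
        At 23: go right to 14.
          14 is a leaf — visit 14.
        Visit 23.
      Visit 26.
    At 21: no right child.
    Visit 21.
  Visit 12.
At 22: go right to 3.
  At 3: go left to 11.
    At 11: go left to 6.
      6 is a leaf — visit 6.
    At 11: no right child.
    Visit 11.
  At 3: no right child.
  Visit 3.
Visit 22.
Full post-order sequence: 5, 36, 38, 28, 32, 31, 14, 23, 26, 21, 12, 6, 11, 3, 22.

9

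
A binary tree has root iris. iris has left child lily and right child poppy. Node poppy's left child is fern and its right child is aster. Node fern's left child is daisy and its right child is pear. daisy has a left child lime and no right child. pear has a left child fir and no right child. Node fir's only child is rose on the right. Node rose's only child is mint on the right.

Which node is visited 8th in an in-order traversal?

In-order visits the left subtree, then the node, then the right subtree.
At iris: go left to lily.
  lily is a leaf — visit lily.
Visit iris.
At iris: go right to poppy.
  At poppy: go left to fern.
    At fern: go left to daisy.
      At daisy: go left to lime.
        lime is a leaf — visit lime.
      Visit daisy.
      At daisy: no right child.
    Visit fern.
    At fern: go right to pear.
      At pear: go left to fir.
        At fir: no left child.
        Visit fir.
        At fir: go right to rose.
          At rose: no left child.
          Visit rose.
          At rose: go right to mint.
            mint is a leaf — visit mint.
      Visit pear.
      At pear: no right child.
  Visit poppy.
  At poppy: go right to aster.
    aster is a leaf — visit aster.
Full in-order sequence: lily, iris, lime, daisy, fern, fir, rose, mint, pear, poppy, aster.

mint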